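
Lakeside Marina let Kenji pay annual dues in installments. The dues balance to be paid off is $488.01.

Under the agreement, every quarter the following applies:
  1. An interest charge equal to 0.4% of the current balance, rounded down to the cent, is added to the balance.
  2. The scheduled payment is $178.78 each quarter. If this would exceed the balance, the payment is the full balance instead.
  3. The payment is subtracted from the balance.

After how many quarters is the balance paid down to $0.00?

Quarter 1: opening $488.01; interest $1.95 → $489.96; payment $178.78; balance $311.18
Quarter 2: opening $311.18; interest $1.24 → $312.42; payment $178.78; balance $133.64
Quarter 3: opening $133.64; interest $0.53 → $134.17; payment $134.17; balance $0.00
Balance reaches $0.00 in quarter 3.

3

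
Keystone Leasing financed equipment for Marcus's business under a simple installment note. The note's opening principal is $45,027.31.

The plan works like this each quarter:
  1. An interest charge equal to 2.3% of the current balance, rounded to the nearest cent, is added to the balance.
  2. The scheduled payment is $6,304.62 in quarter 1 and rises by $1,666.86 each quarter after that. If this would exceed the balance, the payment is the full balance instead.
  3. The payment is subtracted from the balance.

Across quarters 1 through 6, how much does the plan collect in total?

Quarter 1: $45,027.31 +$1,035.63 interest = $46,062.94; pay $6,304.62 → $39,758.32
Quarter 2: $39,758.32 +$914.44 interest = $40,672.76; pay $7,971.48 → $32,701.28
Quarter 3: $32,701.28 +$752.13 interest = $33,453.41; pay $9,638.34 → $23,815.07
Quarter 4: $23,815.07 +$547.75 interest = $24,362.82; pay $11,305.20 → $13,057.62
Quarter 5: $13,057.62 +$300.33 interest = $13,357.95; pay $12,972.06 → $385.89
Quarter 6: $385.89 +$8.88 interest = $394.77; pay $394.77 → $0.00
Total paid: $48,586.47

$48,586.47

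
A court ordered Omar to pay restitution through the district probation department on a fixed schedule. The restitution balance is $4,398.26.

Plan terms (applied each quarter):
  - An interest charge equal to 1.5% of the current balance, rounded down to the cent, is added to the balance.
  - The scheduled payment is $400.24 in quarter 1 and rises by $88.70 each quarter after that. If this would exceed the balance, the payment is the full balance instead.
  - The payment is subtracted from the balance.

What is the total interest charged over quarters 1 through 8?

# | Opening | Interest | Payment | End bal
1 | $4,398.26 | $65.97 | $400.24 | $4,063.99
2 | $4,063.99 | $60.95 | $488.94 | $3,636.00
3 | $3,636.00 | $54.54 | $577.64 | $3,112.90
4 | $3,112.90 | $46.69 | $666.34 | $2,493.25
5 | $2,493.25 | $37.39 | $755.04 | $1,775.60
6 | $1,775.60 | $26.63 | $843.74 | $958.49
7 | $958.49 | $14.37 | $932.44 | $40.42
8 | $40.42 | $0.60 | $41.02 | $0.00
Total interest: $65.97 + $60.95 + $54.54 + $46.69 + $37.39 + $26.63 + $14.37 + $0.60 = $307.14

$307.14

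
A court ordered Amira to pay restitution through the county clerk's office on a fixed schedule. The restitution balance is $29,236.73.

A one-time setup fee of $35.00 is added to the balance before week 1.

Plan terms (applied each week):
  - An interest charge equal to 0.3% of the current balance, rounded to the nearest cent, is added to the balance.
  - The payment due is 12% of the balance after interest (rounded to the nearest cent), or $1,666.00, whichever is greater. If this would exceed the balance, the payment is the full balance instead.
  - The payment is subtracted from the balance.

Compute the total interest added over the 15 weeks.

Week 1: opening $29,271.73; interest $87.82 → $29,359.55; payment $3,523.15; balance $25,836.40
Week 2: opening $25,836.40; interest $77.51 → $25,913.91; payment $3,109.67; balance $22,804.24
Week 3: opening $22,804.24; interest $68.41 → $22,872.65; payment $2,744.72; balance $20,127.93
Week 4: opening $20,127.93; interest $60.38 → $20,188.31; payment $2,422.60; balance $17,765.71
Week 5: opening $17,765.71; interest $53.30 → $17,819.01; payment $2,138.28; balance $15,680.73
Week 6: opening $15,680.73; interest $47.04 → $15,727.77; payment $1,887.33; balance $13,840.44
Week 7: opening $13,840.44; interest $41.52 → $13,881.96; payment $1,666.00; balance $12,215.96
Week 8: opening $12,215.96; interest $36.65 → $12,252.61; payment $1,666.00; balance $10,586.61
Week 9: opening $10,586.61; interest $31.76 → $10,618.37; payment $1,666.00; balance $8,952.37
Week 10: opening $8,952.37; interest $26.86 → $8,979.23; payment $1,666.00; balance $7,313.23
Week 11: opening $7,313.23; interest $21.94 → $7,335.17; payment $1,666.00; balance $5,669.17
Week 12: opening $5,669.17; interest $17.01 → $5,686.18; payment $1,666.00; balance $4,020.18
Week 13: opening $4,020.18; interest $12.06 → $4,032.24; payment $1,666.00; balance $2,366.24
Week 14: opening $2,366.24; interest $7.10 → $2,373.34; payment $1,666.00; balance $707.34
Week 15: opening $707.34; interest $2.12 → $709.46; payment $709.46; balance $0.00
Total interest: $87.82 + $77.51 + $68.41 + $60.38 + $53.30 + $47.04 + $41.52 + $36.65 + $31.76 + $26.86 + $21.94 + $17.01 + $12.06 + $7.10 + $2.12 = $591.48

$591.48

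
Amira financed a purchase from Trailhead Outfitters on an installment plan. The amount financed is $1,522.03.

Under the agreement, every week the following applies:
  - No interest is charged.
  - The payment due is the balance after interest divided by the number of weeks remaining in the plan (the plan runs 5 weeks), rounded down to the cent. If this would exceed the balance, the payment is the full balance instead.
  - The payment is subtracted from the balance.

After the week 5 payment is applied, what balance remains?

$0.00

Week 1: opening $1,522.03; payment $304.40; balance $1,217.63
Week 2: opening $1,217.63; payment $304.40; balance $913.23
Week 3: opening $913.23; payment $304.41; balance $608.82
Week 4: opening $608.82; payment $304.41; balance $304.41
Week 5: opening $304.41; payment $304.41; balance $0.00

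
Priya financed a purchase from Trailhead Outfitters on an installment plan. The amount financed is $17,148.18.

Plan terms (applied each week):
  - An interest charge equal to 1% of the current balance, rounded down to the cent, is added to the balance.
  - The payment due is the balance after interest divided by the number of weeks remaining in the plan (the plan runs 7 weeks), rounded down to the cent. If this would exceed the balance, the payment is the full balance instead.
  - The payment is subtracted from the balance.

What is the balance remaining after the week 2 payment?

# | Opening | Interest | Payment | End bal
1 | $17,148.18 | $171.48 | $2,474.23 | $14,845.43
2 | $14,845.43 | $148.45 | $2,498.98 | $12,494.90

$12,494.90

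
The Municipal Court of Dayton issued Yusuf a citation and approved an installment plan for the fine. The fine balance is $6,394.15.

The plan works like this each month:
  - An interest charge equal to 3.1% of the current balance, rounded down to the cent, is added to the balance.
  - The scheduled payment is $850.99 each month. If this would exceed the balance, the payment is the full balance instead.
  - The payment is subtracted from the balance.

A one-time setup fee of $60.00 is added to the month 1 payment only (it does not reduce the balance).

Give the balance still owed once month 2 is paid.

# | Opening | Interest | Payment | Fee | End bal
1 | $6,394.15 | $198.21 | $850.99 | $60.00 | $5,741.37
2 | $5,741.37 | $177.98 | $850.99 | — | $5,068.36

$5,068.36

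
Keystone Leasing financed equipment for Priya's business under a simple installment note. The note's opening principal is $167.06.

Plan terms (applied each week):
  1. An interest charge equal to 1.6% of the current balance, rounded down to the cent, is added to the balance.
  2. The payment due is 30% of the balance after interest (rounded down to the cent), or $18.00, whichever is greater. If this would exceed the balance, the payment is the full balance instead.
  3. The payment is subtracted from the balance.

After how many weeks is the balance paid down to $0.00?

Week 1: opening $167.06; interest $2.67 → $169.73; payment $50.91; balance $118.82
Week 2: opening $118.82; interest $1.90 → $120.72; payment $36.21; balance $84.51
Week 3: opening $84.51; interest $1.35 → $85.86; payment $25.75; balance $60.11
Week 4: opening $60.11; interest $0.96 → $61.07; payment $18.32; balance $42.75
Week 5: opening $42.75; interest $0.68 → $43.43; payment $18.00; balance $25.43
Week 6: opening $25.43; interest $0.40 → $25.83; payment $18.00; balance $7.83
Week 7: opening $7.83; interest $0.12 → $7.95; payment $7.95; balance $0.00
Balance reaches $0.00 in week 7.

7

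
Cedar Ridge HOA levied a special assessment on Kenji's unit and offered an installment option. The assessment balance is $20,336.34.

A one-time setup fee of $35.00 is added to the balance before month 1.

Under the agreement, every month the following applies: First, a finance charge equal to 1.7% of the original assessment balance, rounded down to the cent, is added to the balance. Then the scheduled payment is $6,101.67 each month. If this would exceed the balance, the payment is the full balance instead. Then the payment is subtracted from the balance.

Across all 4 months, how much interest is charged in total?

$1,382.84

Month 1: opening $20,371.34; interest $345.71 → $20,717.05; payment $6,101.67; balance $14,615.38
Month 2: opening $14,615.38; interest $345.71 → $14,961.09; payment $6,101.67; balance $8,859.42
Month 3: opening $8,859.42; interest $345.71 → $9,205.13; payment $6,101.67; balance $3,103.46
Month 4: opening $3,103.46; interest $345.71 → $3,449.17; payment $3,449.17; balance $0.00
Total interest: $345.71 + $345.71 + $345.71 + $345.71 = $1,382.84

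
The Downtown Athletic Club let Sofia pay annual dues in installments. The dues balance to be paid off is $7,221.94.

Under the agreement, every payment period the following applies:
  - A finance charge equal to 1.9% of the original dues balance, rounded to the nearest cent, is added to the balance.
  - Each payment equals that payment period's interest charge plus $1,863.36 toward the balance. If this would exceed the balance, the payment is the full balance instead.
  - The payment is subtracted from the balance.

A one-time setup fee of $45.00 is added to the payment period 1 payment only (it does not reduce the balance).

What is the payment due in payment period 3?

# | Opening | Interest | Payment | Fee | End bal
1 | $7,221.94 | $137.22 | $2,000.58 | $45.00 | $5,358.58
2 | $5,358.58 | $137.22 | $2,000.58 | — | $3,495.22
3 | $3,495.22 | $137.22 | $2,000.58 | — | $1,631.86

$2,000.58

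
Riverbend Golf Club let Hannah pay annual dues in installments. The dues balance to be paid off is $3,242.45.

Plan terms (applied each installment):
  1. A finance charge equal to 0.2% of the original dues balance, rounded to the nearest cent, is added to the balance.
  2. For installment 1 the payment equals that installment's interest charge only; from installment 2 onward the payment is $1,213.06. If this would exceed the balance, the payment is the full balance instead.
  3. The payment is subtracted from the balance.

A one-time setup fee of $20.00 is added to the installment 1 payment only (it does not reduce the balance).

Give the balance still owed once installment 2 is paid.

Installment 1: opening $3,242.45; interest $6.48 → $3,248.93; payment $6.48 (+ $20.00 fee); balance $3,242.45
Installment 2: opening $3,242.45; interest $6.48 → $3,248.93; payment $1,213.06; balance $2,035.87

$2,035.87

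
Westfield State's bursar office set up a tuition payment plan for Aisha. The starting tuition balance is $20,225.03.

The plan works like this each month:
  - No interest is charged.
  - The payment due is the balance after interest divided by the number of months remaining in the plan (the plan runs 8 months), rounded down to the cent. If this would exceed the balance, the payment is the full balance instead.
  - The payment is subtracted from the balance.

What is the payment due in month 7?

Month 1: $20,225.03 − $2,528.12 → $17,696.91
Month 2: $17,696.91 − $2,528.13 → $15,168.78
Month 3: $15,168.78 − $2,528.13 → $12,640.65
Month 4: $12,640.65 − $2,528.13 → $10,112.52
Month 5: $10,112.52 − $2,528.13 → $7,584.39
Month 6: $7,584.39 − $2,528.13 → $5,056.26
Month 7: $5,056.26 − $2,528.13 → $2,528.13

$2,528.13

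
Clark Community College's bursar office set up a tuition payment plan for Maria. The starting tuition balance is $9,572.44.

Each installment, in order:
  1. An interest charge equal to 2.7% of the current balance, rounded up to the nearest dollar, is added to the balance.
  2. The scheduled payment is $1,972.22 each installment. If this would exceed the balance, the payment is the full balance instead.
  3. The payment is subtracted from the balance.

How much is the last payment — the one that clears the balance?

Installment 1: opening $9,572.44; interest $259.00 → $9,831.44; payment $1,972.22; balance $7,859.22
Installment 2: opening $7,859.22; interest $213.00 → $8,072.22; payment $1,972.22; balance $6,100.00
Installment 3: opening $6,100.00; interest $165.00 → $6,265.00; payment $1,972.22; balance $4,292.78
Installment 4: opening $4,292.78; interest $116.00 → $4,408.78; payment $1,972.22; balance $2,436.56
Installment 5: opening $2,436.56; interest $66.00 → $2,502.56; payment $1,972.22; balance $530.34
Installment 6: opening $530.34; interest $15.00 → $545.34; payment $545.34; balance $0.00

$545.34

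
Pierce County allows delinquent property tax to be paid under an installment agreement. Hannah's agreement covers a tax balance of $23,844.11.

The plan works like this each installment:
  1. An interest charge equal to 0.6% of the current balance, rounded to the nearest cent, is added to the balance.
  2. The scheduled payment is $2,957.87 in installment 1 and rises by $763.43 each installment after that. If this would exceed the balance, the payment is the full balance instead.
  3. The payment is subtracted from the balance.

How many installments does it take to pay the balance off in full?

Installment 1: opening $23,844.11; interest $143.06 → $23,987.17; payment $2,957.87; balance $21,029.30
Installment 2: opening $21,029.30; interest $126.18 → $21,155.48; payment $3,721.30; balance $17,434.18
Installment 3: opening $17,434.18; interest $104.61 → $17,538.79; payment $4,484.73; balance $13,054.06
Installment 4: opening $13,054.06; interest $78.32 → $13,132.38; payment $5,248.16; balance $7,884.22
Installment 5: opening $7,884.22; interest $47.31 → $7,931.53; payment $6,011.59; balance $1,919.94
Installment 6: opening $1,919.94; interest $11.52 → $1,931.46; payment $1,931.46; balance $0.00
Balance reaches $0.00 in installment 6.

6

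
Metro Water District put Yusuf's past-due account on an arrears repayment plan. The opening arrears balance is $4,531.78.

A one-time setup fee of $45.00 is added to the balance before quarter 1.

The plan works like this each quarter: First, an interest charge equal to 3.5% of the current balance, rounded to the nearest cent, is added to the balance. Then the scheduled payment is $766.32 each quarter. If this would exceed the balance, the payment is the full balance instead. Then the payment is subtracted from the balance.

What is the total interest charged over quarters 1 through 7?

Quarter 1: $4,576.78 +$160.19 interest = $4,736.97; pay $766.32 → $3,970.65
Quarter 2: $3,970.65 +$138.97 interest = $4,109.62; pay $766.32 → $3,343.30
Quarter 3: $3,343.30 +$117.02 interest = $3,460.32; pay $766.32 → $2,694.00
Quarter 4: $2,694.00 +$94.29 interest = $2,788.29; pay $766.32 → $2,021.97
Quarter 5: $2,021.97 +$70.77 interest = $2,092.74; pay $766.32 → $1,326.42
Quarter 6: $1,326.42 +$46.42 interest = $1,372.84; pay $766.32 → $606.52
Quarter 7: $606.52 +$21.23 interest = $627.75; pay $627.75 → $0.00
Total interest: $160.19 + $138.97 + $117.02 + $94.29 + $70.77 + $46.42 + $21.23 = $648.89

$648.89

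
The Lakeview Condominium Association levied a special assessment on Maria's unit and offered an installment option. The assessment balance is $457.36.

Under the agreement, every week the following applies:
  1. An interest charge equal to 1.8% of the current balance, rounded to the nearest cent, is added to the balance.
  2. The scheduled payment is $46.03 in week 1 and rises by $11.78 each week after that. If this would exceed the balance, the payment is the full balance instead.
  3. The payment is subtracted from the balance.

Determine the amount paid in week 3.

$69.59

Week 1: opening $457.36; interest $8.23 → $465.59; payment $46.03; balance $419.56
Week 2: opening $419.56; interest $7.55 → $427.11; payment $57.81; balance $369.30
Week 3: opening $369.30; interest $6.65 → $375.95; payment $69.59; balance $306.36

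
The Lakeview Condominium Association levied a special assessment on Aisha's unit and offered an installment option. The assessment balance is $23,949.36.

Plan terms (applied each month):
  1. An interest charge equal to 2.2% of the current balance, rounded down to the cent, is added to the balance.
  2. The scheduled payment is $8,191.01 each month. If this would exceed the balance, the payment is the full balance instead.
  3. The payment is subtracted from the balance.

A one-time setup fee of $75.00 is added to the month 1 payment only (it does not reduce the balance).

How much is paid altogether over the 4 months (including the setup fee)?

$25,105.30

Month 1: opening $23,949.36; interest $526.88 → $24,476.24; payment $8,191.01 (+ $75.00 fee); balance $16,285.23
Month 2: opening $16,285.23; interest $358.27 → $16,643.50; payment $8,191.01; balance $8,452.49
Month 3: opening $8,452.49; interest $185.95 → $8,638.44; payment $8,191.01; balance $447.43
Month 4: opening $447.43; interest $9.84 → $457.27; payment $457.27; balance $0.00
Total paid: $25,105.30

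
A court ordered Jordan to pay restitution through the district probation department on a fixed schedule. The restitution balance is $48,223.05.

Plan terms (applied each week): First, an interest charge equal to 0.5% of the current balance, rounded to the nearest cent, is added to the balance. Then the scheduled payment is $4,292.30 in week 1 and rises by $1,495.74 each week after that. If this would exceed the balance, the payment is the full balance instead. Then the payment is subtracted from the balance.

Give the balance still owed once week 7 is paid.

Week 1: $48,223.05 +$241.12 interest = $48,464.17; pay $4,292.30 → $44,171.87
Week 2: $44,171.87 +$220.86 interest = $44,392.73; pay $5,788.04 → $38,604.69
Week 3: $38,604.69 +$193.02 interest = $38,797.71; pay $7,283.78 → $31,513.93
Week 4: $31,513.93 +$157.57 interest = $31,671.50; pay $8,779.52 → $22,891.98
Week 5: $22,891.98 +$114.46 interest = $23,006.44; pay $10,275.26 → $12,731.18
Week 6: $12,731.18 +$63.66 interest = $12,794.84; pay $11,771.00 → $1,023.84
Week 7: $1,023.84 +$5.12 interest = $1,028.96; pay $1,028.96 → $0.00

$0.00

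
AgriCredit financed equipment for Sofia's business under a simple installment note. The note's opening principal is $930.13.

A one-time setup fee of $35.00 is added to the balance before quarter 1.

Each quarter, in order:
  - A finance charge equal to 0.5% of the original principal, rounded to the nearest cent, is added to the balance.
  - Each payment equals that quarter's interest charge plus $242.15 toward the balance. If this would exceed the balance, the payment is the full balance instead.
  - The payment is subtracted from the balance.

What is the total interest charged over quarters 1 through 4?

Quarter 1: $965.13 +$4.65 interest = $969.78; pay $246.80 → $722.98
Quarter 2: $722.98 +$4.65 interest = $727.63; pay $246.80 → $480.83
Quarter 3: $480.83 +$4.65 interest = $485.48; pay $246.80 → $238.68
Quarter 4: $238.68 +$4.65 interest = $243.33; pay $243.33 → $0.00
Total interest: $4.65 + $4.65 + $4.65 + $4.65 = $18.60

$18.60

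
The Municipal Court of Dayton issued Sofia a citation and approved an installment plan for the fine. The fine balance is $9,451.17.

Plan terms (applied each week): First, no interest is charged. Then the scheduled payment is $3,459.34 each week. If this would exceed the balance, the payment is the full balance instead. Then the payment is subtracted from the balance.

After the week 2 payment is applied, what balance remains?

$2,532.49

Week 1: $9,451.17 − $3,459.34 → $5,991.83
Week 2: $5,991.83 − $3,459.34 → $2,532.49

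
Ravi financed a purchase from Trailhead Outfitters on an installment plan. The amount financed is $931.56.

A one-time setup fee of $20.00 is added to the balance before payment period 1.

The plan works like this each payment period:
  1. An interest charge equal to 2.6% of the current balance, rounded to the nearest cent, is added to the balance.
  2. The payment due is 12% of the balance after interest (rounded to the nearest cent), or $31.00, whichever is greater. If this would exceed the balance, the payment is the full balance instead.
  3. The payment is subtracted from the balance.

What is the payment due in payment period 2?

# | Opening | Interest | Payment | End bal
1 | $951.56 | $24.74 | $117.16 | $859.14
2 | $859.14 | $22.34 | $105.78 | $775.70

$105.78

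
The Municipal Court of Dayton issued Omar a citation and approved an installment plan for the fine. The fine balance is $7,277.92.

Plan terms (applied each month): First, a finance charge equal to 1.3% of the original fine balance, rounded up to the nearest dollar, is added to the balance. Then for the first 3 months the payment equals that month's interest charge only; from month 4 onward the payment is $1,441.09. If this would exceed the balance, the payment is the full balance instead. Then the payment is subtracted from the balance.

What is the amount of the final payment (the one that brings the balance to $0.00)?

Month 1: opening $7,277.92; interest $95.00 → $7,372.92; payment $95.00; balance $7,277.92
Month 2: opening $7,277.92; interest $95.00 → $7,372.92; payment $95.00; balance $7,277.92
Month 3: opening $7,277.92; interest $95.00 → $7,372.92; payment $95.00; balance $7,277.92
Month 4: opening $7,277.92; interest $95.00 → $7,372.92; payment $1,441.09; balance $5,931.83
Month 5: opening $5,931.83; interest $95.00 → $6,026.83; payment $1,441.09; balance $4,585.74
Month 6: opening $4,585.74; interest $95.00 → $4,680.74; payment $1,441.09; balance $3,239.65
Month 7: opening $3,239.65; interest $95.00 → $3,334.65; payment $1,441.09; balance $1,893.56
Month 8: opening $1,893.56; interest $95.00 → $1,988.56; payment $1,441.09; balance $547.47
Month 9: opening $547.47; interest $95.00 → $642.47; payment $642.47; balance $0.00

$642.47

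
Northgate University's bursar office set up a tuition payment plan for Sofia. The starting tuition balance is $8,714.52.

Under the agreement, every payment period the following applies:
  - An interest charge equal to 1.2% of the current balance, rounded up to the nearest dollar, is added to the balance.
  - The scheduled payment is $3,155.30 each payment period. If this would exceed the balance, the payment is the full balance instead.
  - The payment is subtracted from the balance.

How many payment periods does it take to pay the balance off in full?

Payment period 1: $8,714.52 +$105.00 interest = $8,819.52; pay $3,155.30 → $5,664.22
Payment period 2: $5,664.22 +$68.00 interest = $5,732.22; pay $3,155.30 → $2,576.92
Payment period 3: $2,576.92 +$31.00 interest = $2,607.92; pay $2,607.92 → $0.00
Balance reaches $0.00 in payment period 3.

3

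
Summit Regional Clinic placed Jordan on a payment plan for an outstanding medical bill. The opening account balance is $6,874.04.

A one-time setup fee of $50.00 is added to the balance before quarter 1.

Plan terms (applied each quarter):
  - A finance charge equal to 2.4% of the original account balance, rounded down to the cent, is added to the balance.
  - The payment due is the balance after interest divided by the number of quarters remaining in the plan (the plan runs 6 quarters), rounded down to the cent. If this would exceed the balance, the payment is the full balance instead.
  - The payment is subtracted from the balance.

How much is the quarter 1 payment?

Quarter 1: $6,924.04 +$164.97 interest = $7,089.01; pay $1,181.50 → $5,907.51

$1,181.50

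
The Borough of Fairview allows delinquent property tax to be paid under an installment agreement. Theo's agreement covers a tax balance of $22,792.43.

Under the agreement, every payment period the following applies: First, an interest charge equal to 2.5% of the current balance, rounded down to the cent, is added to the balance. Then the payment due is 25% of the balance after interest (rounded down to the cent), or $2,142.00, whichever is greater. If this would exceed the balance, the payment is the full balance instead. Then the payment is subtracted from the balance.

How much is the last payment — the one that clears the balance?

Payment period 1: $22,792.43 +$569.81 interest = $23,362.24; pay $5,840.56 → $17,521.68
Payment period 2: $17,521.68 +$438.04 interest = $17,959.72; pay $4,489.93 → $13,469.79
Payment period 3: $13,469.79 +$336.74 interest = $13,806.53; pay $3,451.63 → $10,354.90
Payment period 4: $10,354.90 +$258.87 interest = $10,613.77; pay $2,653.44 → $7,960.33
Payment period 5: $7,960.33 +$199.00 interest = $8,159.33; pay $2,142.00 → $6,017.33
Payment period 6: $6,017.33 +$150.43 interest = $6,167.76; pay $2,142.00 → $4,025.76
Payment period 7: $4,025.76 +$100.64 interest = $4,126.40; pay $2,142.00 → $1,984.40
Payment period 8: $1,984.40 +$49.61 interest = $2,034.01; pay $2,034.01 → $0.00

$2,034.01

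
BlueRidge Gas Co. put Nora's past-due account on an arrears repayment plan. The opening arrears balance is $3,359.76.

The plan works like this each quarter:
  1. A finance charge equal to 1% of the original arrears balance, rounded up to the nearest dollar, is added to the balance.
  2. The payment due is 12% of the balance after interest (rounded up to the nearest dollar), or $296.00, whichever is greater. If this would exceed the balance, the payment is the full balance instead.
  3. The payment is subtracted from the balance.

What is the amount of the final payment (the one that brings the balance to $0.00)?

$43.76

Quarter 1: opening $3,359.76; interest $34.00 → $3,393.76; payment $408.00; balance $2,985.76
Quarter 2: opening $2,985.76; interest $34.00 → $3,019.76; payment $363.00; balance $2,656.76
Quarter 3: opening $2,656.76; interest $34.00 → $2,690.76; payment $323.00; balance $2,367.76
Quarter 4: opening $2,367.76; interest $34.00 → $2,401.76; payment $296.00; balance $2,105.76
Quarter 5: opening $2,105.76; interest $34.00 → $2,139.76; payment $296.00; balance $1,843.76
Quarter 6: opening $1,843.76; interest $34.00 → $1,877.76; payment $296.00; balance $1,581.76
Quarter 7: opening $1,581.76; interest $34.00 → $1,615.76; payment $296.00; balance $1,319.76
Quarter 8: opening $1,319.76; interest $34.00 → $1,353.76; payment $296.00; balance $1,057.76
Quarter 9: opening $1,057.76; interest $34.00 → $1,091.76; payment $296.00; balance $795.76
Quarter 10: opening $795.76; interest $34.00 → $829.76; payment $296.00; balance $533.76
Quarter 11: opening $533.76; interest $34.00 → $567.76; payment $296.00; balance $271.76
Quarter 12: opening $271.76; interest $34.00 → $305.76; payment $296.00; balance $9.76
Quarter 13: opening $9.76; interest $34.00 → $43.76; payment $43.76; balance $0.00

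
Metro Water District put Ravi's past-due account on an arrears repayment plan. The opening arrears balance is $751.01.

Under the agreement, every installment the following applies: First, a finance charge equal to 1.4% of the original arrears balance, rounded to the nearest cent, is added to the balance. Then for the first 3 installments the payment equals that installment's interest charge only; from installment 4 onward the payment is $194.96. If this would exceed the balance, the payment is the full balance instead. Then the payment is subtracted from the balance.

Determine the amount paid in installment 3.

$10.51

Installment 1: opening $751.01; interest $10.51 → $761.52; payment $10.51; balance $751.01
Installment 2: opening $751.01; interest $10.51 → $761.52; payment $10.51; balance $751.01
Installment 3: opening $751.01; interest $10.51 → $761.52; payment $10.51; balance $751.01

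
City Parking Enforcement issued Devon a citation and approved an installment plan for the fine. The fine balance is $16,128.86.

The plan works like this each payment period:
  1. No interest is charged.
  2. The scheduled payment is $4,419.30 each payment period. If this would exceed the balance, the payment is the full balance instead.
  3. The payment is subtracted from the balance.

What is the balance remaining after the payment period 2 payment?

# | Opening | Payment | End bal
1 | $16,128.86 | $4,419.30 | $11,709.56
2 | $11,709.56 | $4,419.30 | $7,290.26

$7,290.26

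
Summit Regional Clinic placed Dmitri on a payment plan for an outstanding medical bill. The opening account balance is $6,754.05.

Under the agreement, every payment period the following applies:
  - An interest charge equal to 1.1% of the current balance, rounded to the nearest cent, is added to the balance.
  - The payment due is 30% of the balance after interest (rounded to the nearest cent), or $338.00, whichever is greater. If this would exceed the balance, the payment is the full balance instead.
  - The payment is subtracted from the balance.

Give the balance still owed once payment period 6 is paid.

$848.51

Payment period 1: opening $6,754.05; interest $74.29 → $6,828.34; payment $2,048.50; balance $4,779.84
Payment period 2: opening $4,779.84; interest $52.58 → $4,832.42; payment $1,449.73; balance $3,382.69
Payment period 3: opening $3,382.69; interest $37.21 → $3,419.90; payment $1,025.97; balance $2,393.93
Payment period 4: opening $2,393.93; interest $26.33 → $2,420.26; payment $726.08; balance $1,694.18
Payment period 5: opening $1,694.18; interest $18.64 → $1,712.82; payment $513.85; balance $1,198.97
Payment period 6: opening $1,198.97; interest $13.19 → $1,212.16; payment $363.65; balance $848.51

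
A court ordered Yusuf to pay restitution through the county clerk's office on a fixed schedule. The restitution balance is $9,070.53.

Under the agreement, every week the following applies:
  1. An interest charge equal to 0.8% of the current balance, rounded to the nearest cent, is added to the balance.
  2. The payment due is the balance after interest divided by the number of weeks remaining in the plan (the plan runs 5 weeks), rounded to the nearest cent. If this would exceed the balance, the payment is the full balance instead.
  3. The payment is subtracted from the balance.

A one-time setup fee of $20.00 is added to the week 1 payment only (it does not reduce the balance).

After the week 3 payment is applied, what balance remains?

$3,715.99

Week 1: $9,070.53 +$72.56 interest = $9,143.09; pay $1,828.62 (+ $20.00 fee) → $7,314.47
Week 2: $7,314.47 +$58.52 interest = $7,372.99; pay $1,843.25 → $5,529.74
Week 3: $5,529.74 +$44.24 interest = $5,573.98; pay $1,857.99 → $3,715.99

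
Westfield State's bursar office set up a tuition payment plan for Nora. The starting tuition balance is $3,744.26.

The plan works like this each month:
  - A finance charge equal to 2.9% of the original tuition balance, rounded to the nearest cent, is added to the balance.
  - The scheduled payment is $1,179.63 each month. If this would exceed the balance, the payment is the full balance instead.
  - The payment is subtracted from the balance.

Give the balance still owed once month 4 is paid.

$0.00

Month 1: opening $3,744.26; interest $108.58 → $3,852.84; payment $1,179.63; balance $2,673.21
Month 2: opening $2,673.21; interest $108.58 → $2,781.79; payment $1,179.63; balance $1,602.16
Month 3: opening $1,602.16; interest $108.58 → $1,710.74; payment $1,179.63; balance $531.11
Month 4: opening $531.11; interest $108.58 → $639.69; payment $639.69; balance $0.00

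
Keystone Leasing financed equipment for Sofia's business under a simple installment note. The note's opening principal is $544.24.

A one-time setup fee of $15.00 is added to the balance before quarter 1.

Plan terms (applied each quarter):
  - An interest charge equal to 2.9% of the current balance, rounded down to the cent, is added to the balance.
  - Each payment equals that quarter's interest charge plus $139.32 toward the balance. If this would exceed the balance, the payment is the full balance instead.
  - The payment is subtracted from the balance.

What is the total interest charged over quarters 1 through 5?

$40.65

Quarter 1: $559.24 +$16.21 interest = $575.45; pay $155.53 → $419.92
Quarter 2: $419.92 +$12.17 interest = $432.09; pay $151.49 → $280.60
Quarter 3: $280.60 +$8.13 interest = $288.73; pay $147.45 → $141.28
Quarter 4: $141.28 +$4.09 interest = $145.37; pay $143.41 → $1.96
Quarter 5: $1.96 +$0.05 interest = $2.01; pay $2.01 → $0.00
Total interest: $16.21 + $12.17 + $8.13 + $4.09 + $0.05 = $40.65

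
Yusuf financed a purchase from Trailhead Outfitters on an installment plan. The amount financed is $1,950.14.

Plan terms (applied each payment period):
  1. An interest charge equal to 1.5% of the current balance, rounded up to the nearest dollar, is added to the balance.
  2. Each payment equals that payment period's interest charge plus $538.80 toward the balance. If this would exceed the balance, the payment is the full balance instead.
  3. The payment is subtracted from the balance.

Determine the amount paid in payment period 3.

$552.80

# | Opening | Interest | Payment | End bal
1 | $1,950.14 | $30.00 | $568.80 | $1,411.34
2 | $1,411.34 | $22.00 | $560.80 | $872.54
3 | $872.54 | $14.00 | $552.80 | $333.74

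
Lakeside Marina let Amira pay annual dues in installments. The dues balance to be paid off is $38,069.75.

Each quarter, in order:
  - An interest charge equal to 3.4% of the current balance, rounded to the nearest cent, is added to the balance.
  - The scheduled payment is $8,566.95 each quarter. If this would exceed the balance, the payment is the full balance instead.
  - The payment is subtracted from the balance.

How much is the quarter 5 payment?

Quarter 1: opening $38,069.75; interest $1,294.37 → $39,364.12; payment $8,566.95; balance $30,797.17
Quarter 2: opening $30,797.17; interest $1,047.10 → $31,844.27; payment $8,566.95; balance $23,277.32
Quarter 3: opening $23,277.32; interest $791.43 → $24,068.75; payment $8,566.95; balance $15,501.80
Quarter 4: opening $15,501.80; interest $527.06 → $16,028.86; payment $8,566.95; balance $7,461.91
Quarter 5: opening $7,461.91; interest $253.70 → $7,715.61; payment $7,715.61; balance $0.00

$7,715.61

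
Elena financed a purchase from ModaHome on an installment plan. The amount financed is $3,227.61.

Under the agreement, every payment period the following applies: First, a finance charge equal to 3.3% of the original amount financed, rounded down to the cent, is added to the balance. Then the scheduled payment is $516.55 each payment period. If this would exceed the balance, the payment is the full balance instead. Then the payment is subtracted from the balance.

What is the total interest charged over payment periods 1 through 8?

$852.08

Payment period 1: opening $3,227.61; interest $106.51 → $3,334.12; payment $516.55; balance $2,817.57
Payment period 2: opening $2,817.57; interest $106.51 → $2,924.08; payment $516.55; balance $2,407.53
Payment period 3: opening $2,407.53; interest $106.51 → $2,514.04; payment $516.55; balance $1,997.49
Payment period 4: opening $1,997.49; interest $106.51 → $2,104.00; payment $516.55; balance $1,587.45
Payment period 5: opening $1,587.45; interest $106.51 → $1,693.96; payment $516.55; balance $1,177.41
Payment period 6: opening $1,177.41; interest $106.51 → $1,283.92; payment $516.55; balance $767.37
Payment period 7: opening $767.37; interest $106.51 → $873.88; payment $516.55; balance $357.33
Payment period 8: opening $357.33; interest $106.51 → $463.84; payment $463.84; balance $0.00
Total interest: $106.51 + $106.51 + $106.51 + $106.51 + $106.51 + $106.51 + $106.51 + $106.51 = $852.08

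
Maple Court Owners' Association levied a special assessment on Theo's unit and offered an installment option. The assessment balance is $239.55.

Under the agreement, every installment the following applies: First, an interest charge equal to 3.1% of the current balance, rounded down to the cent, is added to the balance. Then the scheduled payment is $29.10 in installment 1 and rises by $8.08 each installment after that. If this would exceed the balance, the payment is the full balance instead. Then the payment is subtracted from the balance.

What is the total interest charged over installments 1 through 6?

Installment 1: opening $239.55; interest $7.42 → $246.97; payment $29.10; balance $217.87
Installment 2: opening $217.87; interest $6.75 → $224.62; payment $37.18; balance $187.44
Installment 3: opening $187.44; interest $5.81 → $193.25; payment $45.26; balance $147.99
Installment 4: opening $147.99; interest $4.58 → $152.57; payment $53.34; balance $99.23
Installment 5: opening $99.23; interest $3.07 → $102.30; payment $61.42; balance $40.88
Installment 6: opening $40.88; interest $1.26 → $42.14; payment $42.14; balance $0.00
Total interest: $7.42 + $6.75 + $5.81 + $4.58 + $3.07 + $1.26 = $28.89

$28.89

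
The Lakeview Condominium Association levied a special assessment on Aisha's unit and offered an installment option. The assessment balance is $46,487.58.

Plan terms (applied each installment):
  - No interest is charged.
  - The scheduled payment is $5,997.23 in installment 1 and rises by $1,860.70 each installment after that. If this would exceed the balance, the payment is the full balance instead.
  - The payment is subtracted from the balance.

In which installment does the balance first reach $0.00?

Installment 1: $46,487.58 − $5,997.23 → $40,490.35
Installment 2: $40,490.35 − $7,857.93 → $32,632.42
Installment 3: $32,632.42 − $9,718.63 → $22,913.79
Installment 4: $22,913.79 − $11,579.33 → $11,334.46
Installment 5: $11,334.46 − $11,334.46 → $0.00
Balance reaches $0.00 in installment 5.

5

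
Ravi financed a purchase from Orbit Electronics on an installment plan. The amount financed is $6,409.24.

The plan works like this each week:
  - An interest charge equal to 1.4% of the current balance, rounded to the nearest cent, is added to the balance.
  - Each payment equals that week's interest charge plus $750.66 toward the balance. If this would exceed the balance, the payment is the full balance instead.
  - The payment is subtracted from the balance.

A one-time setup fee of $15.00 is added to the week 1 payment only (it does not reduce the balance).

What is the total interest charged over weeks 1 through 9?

Week 1: opening $6,409.24; interest $89.73 → $6,498.97; payment $840.39 (+ $15.00 fee); balance $5,658.58
Week 2: opening $5,658.58; interest $79.22 → $5,737.80; payment $829.88; balance $4,907.92
Week 3: opening $4,907.92; interest $68.71 → $4,976.63; payment $819.37; balance $4,157.26
Week 4: opening $4,157.26; interest $58.20 → $4,215.46; payment $808.86; balance $3,406.60
Week 5: opening $3,406.60; interest $47.69 → $3,454.29; payment $798.35; balance $2,655.94
Week 6: opening $2,655.94; interest $37.18 → $2,693.12; payment $787.84; balance $1,905.28
Week 7: opening $1,905.28; interest $26.67 → $1,931.95; payment $777.33; balance $1,154.62
Week 8: opening $1,154.62; interest $16.16 → $1,170.78; payment $766.82; balance $403.96
Week 9: opening $403.96; interest $5.66 → $409.62; payment $409.62; balance $0.00
Total interest: $89.73 + $79.22 + $68.71 + $58.20 + $47.69 + $37.18 + $26.67 + $16.16 + $5.66 = $429.22

$429.22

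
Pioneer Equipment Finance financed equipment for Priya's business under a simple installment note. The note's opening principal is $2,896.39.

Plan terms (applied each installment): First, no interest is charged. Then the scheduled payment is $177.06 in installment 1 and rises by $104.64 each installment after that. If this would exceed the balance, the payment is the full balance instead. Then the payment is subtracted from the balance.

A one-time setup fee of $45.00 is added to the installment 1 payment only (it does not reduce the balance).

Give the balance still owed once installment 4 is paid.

# | Opening | Payment | Fee | End bal
1 | $2,896.39 | $177.06 | $45.00 | $2,719.33
2 | $2,719.33 | $281.70 | — | $2,437.63
3 | $2,437.63 | $386.34 | — | $2,051.29
4 | $2,051.29 | $490.98 | — | $1,560.31

$1,560.31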